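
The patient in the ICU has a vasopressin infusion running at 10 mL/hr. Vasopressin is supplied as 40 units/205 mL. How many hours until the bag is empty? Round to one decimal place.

Duration = 205 mL ÷ 10 mL/hr = 20.5 hr

20.5 hours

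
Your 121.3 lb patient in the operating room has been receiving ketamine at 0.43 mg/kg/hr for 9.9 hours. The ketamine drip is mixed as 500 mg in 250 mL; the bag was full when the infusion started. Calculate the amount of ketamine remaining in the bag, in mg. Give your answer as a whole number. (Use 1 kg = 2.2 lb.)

265 mg

Weight = 121.3 lb ÷ 2.2 lb/kg = 55.13636 kg
Dose = 0.43 mg/kg/hr × 55.13636 kg = 23.70864 mg/hr
Concentration = 500 mg ÷ 250 mL = 2 mg/mL
Rate = 23.70864 mg/hr ÷ 2 mg/mL = 11.85432 mL/hr
Volume infused = 11.85432 mL/hr × 9.9 hr = 117.3577 mL
Volume remaining = 250 − 117.3577 = 132.6422 mL
Drug remaining = 132.6422 mL × 2 mg/mL = 265.2845 mg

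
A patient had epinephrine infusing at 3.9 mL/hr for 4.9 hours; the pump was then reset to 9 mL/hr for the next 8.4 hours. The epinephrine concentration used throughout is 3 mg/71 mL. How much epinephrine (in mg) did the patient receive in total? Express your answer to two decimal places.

4.00 mg

Concentration = 3 mg ÷ 71 mL = 0.04225352 mg/mL
Stage 1: 3.9 mL/hr × 4.9 hr = 19.11 mL → 19.11 mL × 0.04225352 mg/mL = 0.8074648 mg
Stage 2: 9 mL/hr × 8.4 hr = 75.6 mL → 75.6 mL × 0.04225352 mg/mL = 3.194366 mg
Total = 0.8074648 + 3.194366 = 4.001831 mg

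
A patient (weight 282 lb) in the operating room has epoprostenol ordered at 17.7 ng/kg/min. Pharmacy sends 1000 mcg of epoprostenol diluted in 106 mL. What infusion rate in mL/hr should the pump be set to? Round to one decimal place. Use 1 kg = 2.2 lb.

Weight = 282 lb ÷ 2.2 lb/kg = 128.1818 kg
Dose = 17.7 ng/kg/min × 128.1818 kg = 2268.818 ng/min
2268.818 ng/min × 60 min/hr = 136129.1 ng/hr
Concentration = 1000 mcg ÷ 106 mL = 9.433962 mcg/mL = 9433.962 ng/mL
Rate = 136129.1 ng/hr ÷ 9433.962 ng/mL = 14.42968 mL/hr

14.4 mL/hr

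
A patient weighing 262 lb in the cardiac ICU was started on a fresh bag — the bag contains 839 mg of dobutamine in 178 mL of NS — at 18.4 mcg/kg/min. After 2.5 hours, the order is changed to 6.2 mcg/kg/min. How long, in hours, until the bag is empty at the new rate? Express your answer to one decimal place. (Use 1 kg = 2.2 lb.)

Initial rate:
Weight = 262 lb ÷ 2.2 lb/kg = 119.0909 kg
Dose = 18.4 mcg/kg/min × 119.0909 kg = 2191.273 mcg/min
2191.273 mcg/min × 60 min/hr = 131476.4 mcg/hr
Concentration = 839 mg ÷ 178 mL = 4.713483 mg/mL = 4713.483 mcg/mL
Rate = 131476.4 mcg/hr ÷ 4713.483 mcg/mL = 27.89367 mL/hr
Volume infused so far = 27.89367 mL/hr × 2.5 hr = 69.73419 mL
Volume remaining = 178 − 69.73419 = 108.2658 mL
New rate:
Dose = 6.2 mcg/kg/min × 119.0909 kg = 738.3636 mcg/min
738.3636 mcg/min × 60 min/hr = 44301.82 mcg/hr
Rate = 44301.82 mcg/hr ÷ 4713.483 mcg/mL = 9.398955 mL/hr
Time remaining = 108.2658 mL ÷ 9.398955 mL/hr = 11.51892 hr

11.5 hours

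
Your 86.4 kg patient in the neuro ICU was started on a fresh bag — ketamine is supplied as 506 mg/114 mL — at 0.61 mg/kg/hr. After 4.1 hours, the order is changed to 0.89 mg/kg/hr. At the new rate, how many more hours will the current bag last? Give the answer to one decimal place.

3.8 hours

Initial rate:
Dose = 0.61 mg/kg/hr × 86.4 kg = 52.704 mg/hr
Concentration = 506 mg ÷ 114 mL = 4.438596 mg/mL
Rate = 52.704 mg/hr ÷ 4.438596 mg/mL = 11.87402 mL/hr
Volume infused so far = 11.87402 mL/hr × 4.1 hr = 48.6835 mL
Volume remaining = 114 − 48.6835 = 65.3165 mL
New rate:
Dose = 0.89 mg/kg/hr × 86.4 kg = 76.896 mg/hr
Rate = 76.896 mg/hr ÷ 4.438596 mg/mL = 17.3244 mL/hr
Time remaining = 65.3165 mL ÷ 17.3244 mL/hr = 3.770204 hr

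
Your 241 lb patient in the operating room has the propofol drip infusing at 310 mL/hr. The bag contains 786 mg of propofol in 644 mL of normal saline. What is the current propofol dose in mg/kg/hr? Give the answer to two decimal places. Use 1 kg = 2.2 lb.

3.45 mg/kg/hr

Weight = 241 lb ÷ 2.2 lb/kg = 109.5455 kg
Concentration = 786 mg ÷ 644 mL = 1.220497 mg/mL
Drug rate = 310 mL/hr × 1.220497 mg/mL = 378.354 mg/hr
378.354 mg/hr ÷ 109.5455 kg = 3.453854 mg/kg/hr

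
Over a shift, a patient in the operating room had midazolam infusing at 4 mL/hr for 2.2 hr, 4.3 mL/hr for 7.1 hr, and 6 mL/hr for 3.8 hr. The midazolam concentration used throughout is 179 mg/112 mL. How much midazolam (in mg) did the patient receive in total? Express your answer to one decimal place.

Concentration = 179 mg ÷ 112 mL = 1.598214 mg/mL
Stage 1: 4 mL/hr × 2.2 hr = 8.8 mL → 8.8 mL × 1.598214 mg/mL = 14.06429 mg
Stage 2: 4.3 mL/hr × 7.1 hr = 30.53 mL → 30.53 mL × 1.598214 mg/mL = 48.79348 mg
Stage 3: 6 mL/hr × 3.8 hr = 22.8 mL → 22.8 mL × 1.598214 mg/mL = 36.43929 mg
Total = 14.06429 + 48.79348 + 36.43929 = 99.29705 mg

99.3 mg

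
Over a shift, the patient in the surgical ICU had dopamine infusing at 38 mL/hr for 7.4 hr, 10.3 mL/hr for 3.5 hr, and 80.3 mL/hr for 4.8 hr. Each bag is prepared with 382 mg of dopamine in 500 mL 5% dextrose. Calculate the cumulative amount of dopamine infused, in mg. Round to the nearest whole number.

Concentration = 382 mg ÷ 500 mL = 0.764 mg/mL
Stage 1: 38 mL/hr × 7.4 hr = 281.2 mL → 281.2 mL × 0.764 mg/mL = 214.8368 mg
Stage 2: 10.3 mL/hr × 3.5 hr = 36.05 mL → 36.05 mL × 0.764 mg/mL = 27.5422 mg
Stage 3: 80.3 mL/hr × 4.8 hr = 385.44 mL → 385.44 mL × 0.764 mg/mL = 294.4762 mg
Total = 214.8368 + 27.5422 + 294.4762 = 536.8552 mg

537 mg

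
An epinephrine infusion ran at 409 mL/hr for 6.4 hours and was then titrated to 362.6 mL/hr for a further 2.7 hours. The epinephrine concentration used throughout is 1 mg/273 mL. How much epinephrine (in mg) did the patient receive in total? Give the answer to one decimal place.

13.2 mg

Concentration = 1 mg ÷ 273 mL = 0.003663004 mg/mL
Stage 1: 409 mL/hr × 6.4 hr = 2617.6 mL → 2617.6 mL × 0.003663004 mg/mL = 9.588278 mg
Stage 2: 362.6 mL/hr × 2.7 hr = 979.02 mL → 979.02 mL × 0.003663004 mg/mL = 3.586154 mg
Total = 9.588278 + 3.586154 = 13.17443 mg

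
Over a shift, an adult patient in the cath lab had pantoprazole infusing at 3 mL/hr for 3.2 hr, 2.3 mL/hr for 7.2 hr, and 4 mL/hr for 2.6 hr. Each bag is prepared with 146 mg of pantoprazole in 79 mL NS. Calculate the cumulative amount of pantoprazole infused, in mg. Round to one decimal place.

67.6 mg

Concentration = 146 mg ÷ 79 mL = 1.848101 mg/mL
Stage 1: 3 mL/hr × 3.2 hr = 9.6 mL → 9.6 mL × 1.848101 mg/mL = 17.74177 mg
Stage 2: 2.3 mL/hr × 7.2 hr = 16.56 mL → 16.56 mL × 1.848101 mg/mL = 30.60456 mg
Stage 3: 4 mL/hr × 2.6 hr = 10.4 mL → 10.4 mL × 1.848101 mg/mL = 19.22025 mg
Total = 17.74177 + 30.60456 + 19.22025 = 67.56658 mg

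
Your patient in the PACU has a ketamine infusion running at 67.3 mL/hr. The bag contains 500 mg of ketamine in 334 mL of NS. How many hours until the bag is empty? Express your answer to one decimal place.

Duration = 334 mL ÷ 67.3 mL/hr = 4.962853 hr

5.0 hours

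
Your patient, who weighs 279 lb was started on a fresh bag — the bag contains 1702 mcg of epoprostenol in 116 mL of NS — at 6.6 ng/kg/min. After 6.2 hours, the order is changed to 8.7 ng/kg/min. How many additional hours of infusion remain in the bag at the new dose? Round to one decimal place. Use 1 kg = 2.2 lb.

21.0 hours

Initial rate:
Weight = 279 lb ÷ 2.2 lb/kg = 126.8182 kg
Dose = 6.6 ng/kg/min × 126.8182 kg = 837 ng/min
837 ng/min × 60 min/hr = 50220 ng/hr
Concentration = 1702 mcg ÷ 116 mL = 14.67241 mcg/mL = 14672.41 ng/mL
Rate = 50220 ng/hr ÷ 14672.41 ng/mL = 3.42275 mL/hr
Volume infused so far = 3.42275 mL/hr × 6.2 hr = 21.22105 mL
Volume remaining = 116 − 21.22105 = 94.77895 mL
New rate:
Dose = 8.7 ng/kg/min × 126.8182 kg = 1103.318 ng/min
1103.318 ng/min × 60 min/hr = 66199.09 ng/hr
Rate = 66199.09 ng/hr ÷ 14672.41 ng/mL = 4.511806 mL/hr
Time remaining = 94.77895 mL ÷ 4.511806 mL/hr = 21.00687 hr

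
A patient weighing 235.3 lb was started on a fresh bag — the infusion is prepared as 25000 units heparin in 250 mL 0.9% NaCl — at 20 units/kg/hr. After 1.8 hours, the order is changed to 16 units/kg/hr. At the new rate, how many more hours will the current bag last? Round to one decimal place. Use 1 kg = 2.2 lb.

12.4 hours

Initial rate:
Weight = 235.3 lb ÷ 2.2 lb/kg = 106.9545 kg
Dose = 20 units/kg/hr × 106.9545 kg = 2139.091 units/hr
Concentration = 25000 units ÷ 250 mL = 100 units/mL
Rate = 2139.091 units/hr ÷ 100 units/mL = 21.39091 mL/hr
Volume infused so far = 21.39091 mL/hr × 1.8 hr = 38.50364 mL
Volume remaining = 250 − 38.50364 = 211.4964 mL
New rate:
Dose = 16 units/kg/hr × 106.9545 kg = 1711.273 units/hr
Rate = 1711.273 units/hr ÷ 100 units/mL = 17.11273 mL/hr
Time remaining = 211.4964 mL ÷ 17.11273 mL/hr = 12.35901 hr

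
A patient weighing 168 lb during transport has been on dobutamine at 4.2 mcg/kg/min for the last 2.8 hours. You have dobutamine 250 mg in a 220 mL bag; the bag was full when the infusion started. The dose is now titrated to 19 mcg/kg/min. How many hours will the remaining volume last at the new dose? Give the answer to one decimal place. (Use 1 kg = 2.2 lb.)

Initial rate:
Weight = 168 lb ÷ 2.2 lb/kg = 76.36364 kg
Dose = 4.2 mcg/kg/min × 76.36364 kg = 320.7273 mcg/min
320.7273 mcg/min × 60 min/hr = 19243.64 mcg/hr
Concentration = 250 mg ÷ 220 mL = 1.136364 mg/mL = 1136.364 mcg/mL
Rate = 19243.64 mcg/hr ÷ 1136.364 mcg/mL = 16.9344 mL/hr
Volume infused so far = 16.9344 mL/hr × 2.8 hr = 47.41632 mL
Volume remaining = 220 − 47.41632 = 172.5837 mL
New rate:
Dose = 19 mcg/kg/min × 76.36364 kg = 1450.909 mcg/min
1450.909 mcg/min × 60 min/hr = 87054.55 mcg/hr
Rate = 87054.55 mcg/hr ÷ 1136.364 mcg/mL = 76.608 mL/hr
Time remaining = 172.5837 mL ÷ 76.608 mL/hr = 2.252815 hr

2.3 hours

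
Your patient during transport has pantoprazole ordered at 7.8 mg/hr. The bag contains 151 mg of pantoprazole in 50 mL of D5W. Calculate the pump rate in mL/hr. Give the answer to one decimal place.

Concentration = 151 mg ÷ 50 mL = 3.02 mg/mL
Rate = 7.8 mg/hr ÷ 3.02 mg/mL = 2.582781 mL/hr

2.6 mL/hr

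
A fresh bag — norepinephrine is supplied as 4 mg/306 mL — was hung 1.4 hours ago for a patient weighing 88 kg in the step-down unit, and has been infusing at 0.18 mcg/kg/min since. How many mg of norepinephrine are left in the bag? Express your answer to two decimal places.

2.67 mg

Dose = 0.18 mcg/kg/min × 88 kg = 15.84 mcg/min
15.84 mcg/min × 60 min/hr = 950.4 mcg/hr
Concentration = 4 mg ÷ 306 mL = 0.0130719 mg/mL = 13.0719 mcg/mL
Rate = 950.4 mcg/hr ÷ 13.0719 mcg/mL = 72.7056 mL/hr
Volume infused = 72.7056 mL/hr × 1.4 hr = 101.7878 mL
Volume remaining = 306 − 101.7878 = 204.2122 mL
Drug remaining = 204.2122 mL × 13.0719 mcg/mL = 2669.44 mcg = 2.66944 mg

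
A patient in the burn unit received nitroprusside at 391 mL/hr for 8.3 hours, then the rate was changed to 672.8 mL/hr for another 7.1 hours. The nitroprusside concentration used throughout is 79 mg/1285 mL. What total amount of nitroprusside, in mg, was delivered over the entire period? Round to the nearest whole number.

493 mg

Concentration = 79 mg ÷ 1285 mL = 0.0614786 mg/mL
Stage 1: 391 mL/hr × 8.3 hr = 3245.3 mL → 3245.3 mL × 0.0614786 mg/mL = 199.5165 mg
Stage 2: 672.8 mL/hr × 7.1 hr = 4776.88 mL → 4776.88 mL × 0.0614786 mg/mL = 293.6759 mg
Total = 199.5165 + 293.6759 = 493.1924 mg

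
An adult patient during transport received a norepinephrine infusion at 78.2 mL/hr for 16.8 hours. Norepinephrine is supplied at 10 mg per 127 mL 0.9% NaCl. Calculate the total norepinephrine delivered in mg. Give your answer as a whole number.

103 mg

Concentration = 10 mg ÷ 127 mL = 0.07874016 mg/mL = 78.74016 mcg/mL
Drug rate = 78.2 mL/hr × 78.74016 mcg/mL = 6157.48 mcg/hr
Total = 6157.48 mcg/hr × 16.8 hr = 103445.7 mcg = 103.4457 mg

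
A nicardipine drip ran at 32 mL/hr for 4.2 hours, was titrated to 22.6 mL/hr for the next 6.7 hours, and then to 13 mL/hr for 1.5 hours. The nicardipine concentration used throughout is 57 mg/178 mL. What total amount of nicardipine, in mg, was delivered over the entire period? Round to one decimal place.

Concentration = 57 mg ÷ 178 mL = 0.3202247 mg/mL
Stage 1: 32 mL/hr × 4.2 hr = 134.4 mL → 134.4 mL × 0.3202247 mg/mL = 43.0382 mg
Stage 2: 22.6 mL/hr × 6.7 hr = 151.42 mL → 151.42 mL × 0.3202247 mg/mL = 48.48843 mg
Stage 3: 13 mL/hr × 1.5 hr = 19.5 mL → 19.5 mL × 0.3202247 mg/mL = 6.244382 mg
Total = 43.0382 + 48.48843 + 6.244382 = 97.77101 mg

97.8 mg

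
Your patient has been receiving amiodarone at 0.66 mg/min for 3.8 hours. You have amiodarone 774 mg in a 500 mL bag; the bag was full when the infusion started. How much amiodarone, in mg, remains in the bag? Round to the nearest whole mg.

0.66 mg/min × 60 min/hr = 39.6 mg/hr
Concentration = 774 mg ÷ 500 mL = 1.548 mg/mL
Rate = 39.6 mg/hr ÷ 1.548 mg/mL = 25.5814 mL/hr
Volume infused = 25.5814 mL/hr × 3.8 hr = 97.2093 mL
Volume remaining = 500 − 97.2093 = 402.7907 mL
Drug remaining = 402.7907 mL × 1.548 mg/mL = 623.52 mg

624 mg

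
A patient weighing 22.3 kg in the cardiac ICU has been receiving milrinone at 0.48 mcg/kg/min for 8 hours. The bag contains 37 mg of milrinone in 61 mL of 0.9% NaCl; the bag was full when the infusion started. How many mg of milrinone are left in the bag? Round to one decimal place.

Dose = 0.48 mcg/kg/min × 22.3 kg = 10.704 mcg/min
10.704 mcg/min × 60 min/hr = 642.24 mcg/hr
Concentration = 37 mg ÷ 61 mL = 0.6065574 mg/mL = 606.5574 mcg/mL
Rate = 642.24 mcg/hr ÷ 606.5574 mcg/mL = 1.058828 mL/hr
Volume infused = 1.058828 mL/hr × 8 hr = 8.470625 mL
Volume remaining = 61 − 8.470625 = 52.52938 mL
Drug remaining = 52.52938 mL × 606.5574 mcg/mL = 31862.08 mcg = 31.86208 mg

31.9 mg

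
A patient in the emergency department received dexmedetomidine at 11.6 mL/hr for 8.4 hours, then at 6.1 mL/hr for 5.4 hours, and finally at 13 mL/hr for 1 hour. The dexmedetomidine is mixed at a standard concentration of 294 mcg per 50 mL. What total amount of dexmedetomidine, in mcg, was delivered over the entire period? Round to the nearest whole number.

843 mcg

Concentration = 294 mcg ÷ 50 mL = 5.88 mcg/mL
Stage 1: 11.6 mL/hr × 8.4 hr = 97.44 mL → 97.44 mL × 5.88 mcg/mL = 572.9472 mcg
Stage 2: 6.1 mL/hr × 5.4 hr = 32.94 mL → 32.94 mL × 5.88 mcg/mL = 193.6872 mcg
Stage 3: 13 mL/hr × 1 hr = 13 mL → 13 mL × 5.88 mcg/mL = 76.44 mcg
Total = 572.9472 + 193.6872 + 76.44 = 843.0744 mcg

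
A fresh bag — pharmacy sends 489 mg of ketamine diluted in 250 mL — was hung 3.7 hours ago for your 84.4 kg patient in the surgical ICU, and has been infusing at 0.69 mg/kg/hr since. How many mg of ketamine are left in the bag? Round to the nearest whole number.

Dose = 0.69 mg/kg/hr × 84.4 kg = 58.236 mg/hr
Concentration = 489 mg ÷ 250 mL = 1.956 mg/mL
Rate = 58.236 mg/hr ÷ 1.956 mg/mL = 29.77301 mL/hr
Volume infused = 29.77301 mL/hr × 3.7 hr = 110.1601 mL
Volume remaining = 250 − 110.1601 = 139.8399 mL
Drug remaining = 139.8399 mL × 1.956 mg/mL = 273.5268 mg

274 mg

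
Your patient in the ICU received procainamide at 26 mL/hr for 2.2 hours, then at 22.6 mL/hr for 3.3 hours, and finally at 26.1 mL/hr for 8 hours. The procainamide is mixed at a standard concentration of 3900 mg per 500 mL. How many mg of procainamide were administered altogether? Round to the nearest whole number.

2657 mg

Concentration = 3900 mg ÷ 500 mL = 7.8 mg/mL
Stage 1: 26 mL/hr × 2.2 hr = 57.2 mL → 57.2 mL × 7.8 mg/mL = 446.16 mg
Stage 2: 22.6 mL/hr × 3.3 hr = 74.58 mL → 74.58 mL × 7.8 mg/mL = 581.724 mg
Stage 3: 26.1 mL/hr × 8 hr = 208.8 mL → 208.8 mL × 7.8 mg/mL = 1628.64 mg
Total = 446.16 + 581.724 + 1628.64 = 2656.524 mg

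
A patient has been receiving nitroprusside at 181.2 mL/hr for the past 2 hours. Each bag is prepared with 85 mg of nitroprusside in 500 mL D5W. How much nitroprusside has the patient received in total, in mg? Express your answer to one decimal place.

Concentration = 85 mg ÷ 500 mL = 0.17 mg/mL = 170 mcg/mL
Drug rate = 181.2 mL/hr × 170 mcg/mL = 30804 mcg/hr
Total = 30804 mcg/hr × 2 hr = 61608 mcg = 61.608 mg

61.6 mg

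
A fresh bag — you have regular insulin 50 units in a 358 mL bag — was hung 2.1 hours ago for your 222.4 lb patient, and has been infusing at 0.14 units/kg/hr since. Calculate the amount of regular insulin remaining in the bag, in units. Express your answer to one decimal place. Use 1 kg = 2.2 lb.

Weight = 222.4 lb ÷ 2.2 lb/kg = 101.0909 kg
Dose = 0.14 units/kg/hr × 101.0909 kg = 14.15273 units/hr
Concentration = 50 units ÷ 358 mL = 0.1396648 units/mL
Rate = 14.15273 units/hr ÷ 0.1396648 units/mL = 101.3335 mL/hr
Volume infused = 101.3335 mL/hr × 2.1 hr = 212.8004 mL
Volume remaining = 358 − 212.8004 = 145.1996 mL
Drug remaining = 145.1996 mL × 0.1396648 units/mL = 20.27927 units

20.3 units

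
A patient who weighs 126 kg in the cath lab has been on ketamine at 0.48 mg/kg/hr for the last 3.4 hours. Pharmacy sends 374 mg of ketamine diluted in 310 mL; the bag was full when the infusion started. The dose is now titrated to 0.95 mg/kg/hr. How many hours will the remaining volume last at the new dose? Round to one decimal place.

Initial rate:
Dose = 0.48 mg/kg/hr × 126 kg = 60.48 mg/hr
Concentration = 374 mg ÷ 310 mL = 1.206452 mg/mL
Rate = 60.48 mg/hr ÷ 1.206452 mg/mL = 50.13048 mL/hr
Volume infused so far = 50.13048 mL/hr × 3.4 hr = 170.4436 mL
Volume remaining = 310 − 170.4436 = 139.5564 mL
New rate:
Dose = 0.95 mg/kg/hr × 126 kg = 119.7 mg/hr
Rate = 119.7 mg/hr ÷ 1.206452 mg/mL = 99.21658 mL/hr
Time remaining = 139.5564 mL ÷ 99.21658 mL/hr = 1.406583 hr

1.4 hours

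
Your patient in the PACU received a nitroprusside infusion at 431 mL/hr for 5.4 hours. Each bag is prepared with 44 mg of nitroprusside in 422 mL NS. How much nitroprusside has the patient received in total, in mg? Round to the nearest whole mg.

Concentration = 44 mg ÷ 422 mL = 0.1042654 mg/mL = 104.2654 mcg/mL
Drug rate = 431 mL/hr × 104.2654 mcg/mL = 44938.39 mcg/hr
Total = 44938.39 mcg/hr × 5.4 hr = 242667.3 mcg = 242.6673 mg

243 mg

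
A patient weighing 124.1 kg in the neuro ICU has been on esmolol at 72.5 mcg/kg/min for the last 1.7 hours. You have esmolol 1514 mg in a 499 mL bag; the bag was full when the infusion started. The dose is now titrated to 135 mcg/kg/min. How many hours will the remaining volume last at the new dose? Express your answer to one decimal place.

Initial rate:
Dose = 72.5 mcg/kg/min × 124.1 kg = 8997.25 mcg/min
8997.25 mcg/min × 60 min/hr = 539835 mcg/hr
Concentration = 1514 mg ÷ 499 mL = 3.034068 mg/mL = 3034.068 mcg/mL
Rate = 539835 mcg/hr ÷ 3034.068 mcg/mL = 177.9245 mL/hr
Volume infused so far = 177.9245 mL/hr × 1.7 hr = 302.4716 mL
Volume remaining = 499 − 302.4716 = 196.5284 mL
New rate:
Dose = 135 mcg/kg/min × 124.1 kg = 16753.5 mcg/min
16753.5 mcg/min × 60 min/hr = 1005210 mcg/hr
Rate = 1005210 mcg/hr ÷ 3034.068 mcg/mL = 331.3077 mL/hr
Time remaining = 196.5284 mL ÷ 331.3077 mL/hr = 0.59319 hr

0.6 hours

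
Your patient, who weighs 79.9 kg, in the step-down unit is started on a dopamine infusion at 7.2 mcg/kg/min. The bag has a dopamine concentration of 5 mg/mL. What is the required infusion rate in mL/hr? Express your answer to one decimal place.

6.9 mL/hr

Dose = 7.2 mcg/kg/min × 79.9 kg = 575.28 mcg/min
575.28 mcg/min × 60 min/hr = 34516.8 mcg/hr
Concentration = 5 mg/mL = 5000 mcg/mL
Rate = 34516.8 mcg/hr ÷ 5000 mcg/mL = 6.90336 mL/hr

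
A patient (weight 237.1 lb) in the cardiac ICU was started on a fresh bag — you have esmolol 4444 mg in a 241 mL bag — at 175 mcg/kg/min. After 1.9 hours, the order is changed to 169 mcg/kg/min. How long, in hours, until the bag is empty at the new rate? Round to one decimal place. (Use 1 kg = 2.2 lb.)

2.1 hours

Initial rate:
Weight = 237.1 lb ÷ 2.2 lb/kg = 107.7727 kg
Dose = 175 mcg/kg/min × 107.7727 kg = 18860.23 mcg/min
18860.23 mcg/min × 60 min/hr = 1131614 mcg/hr
Concentration = 4444 mg ÷ 241 mL = 18.43983 mg/mL = 18439.83 mcg/mL
Rate = 1131614 mcg/hr ÷ 18439.83 mcg/mL = 61.36789 mL/hr
Volume infused so far = 61.36789 mL/hr × 1.9 hr = 116.599 mL
Volume remaining = 241 − 116.599 = 124.401 mL
New rate:
Dose = 169 mcg/kg/min × 107.7727 kg = 18213.59 mcg/min
18213.59 mcg/min × 60 min/hr = 1092815 mcg/hr
Rate = 1092815 mcg/hr ÷ 18439.83 mcg/mL = 59.26384 mL/hr
Time remaining = 124.401 mL ÷ 59.26384 mL/hr = 2.099105 hr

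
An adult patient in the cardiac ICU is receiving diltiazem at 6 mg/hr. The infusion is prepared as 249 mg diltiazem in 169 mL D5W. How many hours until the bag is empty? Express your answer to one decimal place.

41.5 hours

Concentration = 249 mg ÷ 169 mL = 1.473373 mg/mL
Rate = 6 mg/hr ÷ 1.473373 mg/mL = 4.072289 mL/hr
Duration = 169 mL ÷ 4.072289 mL/hr = 41.5 hr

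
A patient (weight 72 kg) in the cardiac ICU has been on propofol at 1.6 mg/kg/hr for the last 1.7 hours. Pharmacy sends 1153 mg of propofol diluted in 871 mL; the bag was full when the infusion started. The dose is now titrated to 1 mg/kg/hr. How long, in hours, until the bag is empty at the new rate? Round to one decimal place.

13.3 hours

Initial rate:
Dose = 1.6 mg/kg/hr × 72 kg = 115.2 mg/hr
Concentration = 1153 mg ÷ 871 mL = 1.323766 mg/mL
Rate = 115.2 mg/hr ÷ 1.323766 mg/mL = 87.02446 mL/hr
Volume infused so far = 87.02446 mL/hr × 1.7 hr = 147.9416 mL
Volume remaining = 871 − 147.9416 = 723.0584 mL
New rate:
Dose = 1 mg/kg/hr × 72 kg = 72 mg/hr
Rate = 72 mg/hr ÷ 1.323766 mg/mL = 54.39029 mL/hr
Time remaining = 723.0584 mL ÷ 54.39029 mL/hr = 13.29389 hr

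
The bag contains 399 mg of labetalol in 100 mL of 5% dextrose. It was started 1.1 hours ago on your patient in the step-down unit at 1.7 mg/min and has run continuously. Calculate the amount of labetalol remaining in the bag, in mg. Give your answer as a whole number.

287 mg

1.7 mg/min × 60 min/hr = 102 mg/hr
Concentration = 399 mg ÷ 100 mL = 3.99 mg/mL
Rate = 102 mg/hr ÷ 3.99 mg/mL = 25.56391 mL/hr
Volume infused = 25.56391 mL/hr × 1.1 hr = 28.1203 mL
Volume remaining = 100 − 28.1203 = 71.8797 mL
Drug remaining = 71.8797 mL × 3.99 mg/mL = 286.8 mg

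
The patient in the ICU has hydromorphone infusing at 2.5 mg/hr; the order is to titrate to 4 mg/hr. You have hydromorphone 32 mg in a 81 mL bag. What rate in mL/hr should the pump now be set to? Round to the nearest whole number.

10 mL/hr

Concentration = 32 mg ÷ 81 mL = 0.3950617 mg/mL
Rate = 4 mg/hr ÷ 0.3950617 mg/mL = 10.125 mL/hr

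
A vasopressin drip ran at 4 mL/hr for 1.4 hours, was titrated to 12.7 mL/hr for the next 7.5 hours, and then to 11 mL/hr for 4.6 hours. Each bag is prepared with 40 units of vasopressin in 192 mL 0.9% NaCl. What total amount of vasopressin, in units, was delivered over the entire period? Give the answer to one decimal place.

Concentration = 40 units ÷ 192 mL = 0.2083333 units/mL
Stage 1: 4 mL/hr × 1.4 hr = 5.6 mL → 5.6 mL × 0.2083333 units/mL = 1.166667 units
Stage 2: 12.7 mL/hr × 7.5 hr = 95.25 mL → 95.25 mL × 0.2083333 units/mL = 19.84375 units
Stage 3: 11 mL/hr × 4.6 hr = 50.6 mL → 50.6 mL × 0.2083333 units/mL = 10.54167 units
Total = 1.166667 + 19.84375 + 10.54167 = 31.55208 units

31.6 units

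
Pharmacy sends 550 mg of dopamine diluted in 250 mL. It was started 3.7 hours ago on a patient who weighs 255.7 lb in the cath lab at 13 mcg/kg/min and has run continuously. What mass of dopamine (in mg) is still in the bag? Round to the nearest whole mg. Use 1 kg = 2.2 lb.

215 mg

Weight = 255.7 lb ÷ 2.2 lb/kg = 116.2273 kg
Dose = 13 mcg/kg/min × 116.2273 kg = 1510.955 mcg/min
1510.955 mcg/min × 60 min/hr = 90657.27 mcg/hr
Concentration = 550 mg ÷ 250 mL = 2.2 mg/mL = 2200 mcg/mL
Rate = 90657.27 mcg/hr ÷ 2200 mcg/mL = 41.20785 mL/hr
Volume infused = 41.20785 mL/hr × 3.7 hr = 152.469 mL
Volume remaining = 250 − 152.469 = 97.53095 mL
Drug remaining = 97.53095 mL × 2200 mcg/mL = 214568.1 mcg = 214.5681 mg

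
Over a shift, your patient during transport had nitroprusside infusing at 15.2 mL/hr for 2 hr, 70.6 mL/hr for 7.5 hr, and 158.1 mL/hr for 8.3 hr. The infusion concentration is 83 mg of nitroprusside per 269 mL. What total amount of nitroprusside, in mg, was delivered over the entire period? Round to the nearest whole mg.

578 mg

Concentration = 83 mg ÷ 269 mL = 0.3085502 mg/mL
Stage 1: 15.2 mL/hr × 2 hr = 30.4 mL → 30.4 mL × 0.3085502 mg/mL = 9.379926 mg
Stage 2: 70.6 mL/hr × 7.5 hr = 529.5 mL → 529.5 mL × 0.3085502 mg/mL = 163.3773 mg
Stage 3: 158.1 mL/hr × 8.3 hr = 1312.23 mL → 1312.23 mL × 0.3085502 mg/mL = 404.8888 mg
Total = 9.379926 + 163.3773 + 404.8888 = 577.6461 mg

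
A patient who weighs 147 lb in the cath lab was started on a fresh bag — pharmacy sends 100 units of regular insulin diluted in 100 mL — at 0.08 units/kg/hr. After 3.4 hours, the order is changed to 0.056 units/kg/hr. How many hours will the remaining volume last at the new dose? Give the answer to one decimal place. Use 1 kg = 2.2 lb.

Initial rate:
Weight = 147 lb ÷ 2.2 lb/kg = 66.81818 kg
Dose = 0.08 units/kg/hr × 66.81818 kg = 5.345455 units/hr
Concentration = 100 units ÷ 100 mL = 1 units/mL
Rate = 5.345455 units/hr ÷ 1 units/mL = 5.345455 mL/hr
Volume infused so far = 5.345455 mL/hr × 3.4 hr = 18.17455 mL
Volume remaining = 100 − 18.17455 = 81.82545 mL
New rate:
Dose = 0.056 units/kg/hr × 66.81818 kg = 3.741818 units/hr
Rate = 3.741818 units/hr ÷ 1 units/mL = 3.741818 mL/hr
Time remaining = 81.82545 mL ÷ 3.741818 mL/hr = 21.86783 hr

21.9 hours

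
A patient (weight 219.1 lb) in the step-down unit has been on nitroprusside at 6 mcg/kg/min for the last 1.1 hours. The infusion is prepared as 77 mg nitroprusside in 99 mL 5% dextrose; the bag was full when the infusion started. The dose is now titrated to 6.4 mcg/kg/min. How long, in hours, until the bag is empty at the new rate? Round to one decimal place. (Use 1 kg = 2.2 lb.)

Initial rate:
Weight = 219.1 lb ÷ 2.2 lb/kg = 99.59091 kg
Dose = 6 mcg/kg/min × 99.59091 kg = 597.5455 mcg/min
597.5455 mcg/min × 60 min/hr = 35852.73 mcg/hr
Concentration = 77 mg ÷ 99 mL = 0.7777778 mg/mL = 777.7778 mcg/mL
Rate = 35852.73 mcg/hr ÷ 777.7778 mcg/mL = 46.09636 mL/hr
Volume infused so far = 46.09636 mL/hr × 1.1 hr = 50.706 mL
Volume remaining = 99 − 50.706 = 48.294 mL
New rate:
Dose = 6.4 mcg/kg/min × 99.59091 kg = 637.3818 mcg/min
637.3818 mcg/min × 60 min/hr = 38242.91 mcg/hr
Rate = 38242.91 mcg/hr ÷ 777.7778 mcg/mL = 49.16945 mL/hr
Time remaining = 48.294 mL ÷ 49.16945 mL/hr = 0.9821952 hr

1.0 hours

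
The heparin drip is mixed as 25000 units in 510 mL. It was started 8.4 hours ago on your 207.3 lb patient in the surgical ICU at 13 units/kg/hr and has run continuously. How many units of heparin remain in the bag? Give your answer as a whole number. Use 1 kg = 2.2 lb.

Weight = 207.3 lb ÷ 2.2 lb/kg = 94.22727 kg
Dose = 13 units/kg/hr × 94.22727 kg = 1224.955 units/hr
Concentration = 25000 units ÷ 510 mL = 49.01961 units/mL
Rate = 1224.955 units/hr ÷ 49.01961 units/mL = 24.98907 mL/hr
Volume infused = 24.98907 mL/hr × 8.4 hr = 209.9082 mL
Volume remaining = 510 − 209.9082 = 300.0918 mL
Drug remaining = 300.0918 mL × 49.01961 units/mL = 14710.38 units

14710 units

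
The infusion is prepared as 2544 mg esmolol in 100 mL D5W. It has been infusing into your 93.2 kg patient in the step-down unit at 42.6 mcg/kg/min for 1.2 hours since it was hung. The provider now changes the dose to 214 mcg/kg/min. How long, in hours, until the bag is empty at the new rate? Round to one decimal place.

Initial rate:
Dose = 42.6 mcg/kg/min × 93.2 kg = 3970.32 mcg/min
3970.32 mcg/min × 60 min/hr = 238219.2 mcg/hr
Concentration = 2544 mg ÷ 100 mL = 25.44 mg/mL = 25440 mcg/mL
Rate = 238219.2 mcg/hr ÷ 25440 mcg/mL = 9.363962 mL/hr
Volume infused so far = 9.363962 mL/hr × 1.2 hr = 11.23675 mL
Volume remaining = 100 − 11.23675 = 88.76325 mL
New rate:
Dose = 214 mcg/kg/min × 93.2 kg = 19944.8 mcg/min
19944.8 mcg/min × 60 min/hr = 1196688 mcg/hr
Rate = 1196688 mcg/hr ÷ 25440 mcg/mL = 47.03962 mL/hr
Time remaining = 88.76325 mL ÷ 47.03962 mL/hr = 1.886989 hr

1.9 hours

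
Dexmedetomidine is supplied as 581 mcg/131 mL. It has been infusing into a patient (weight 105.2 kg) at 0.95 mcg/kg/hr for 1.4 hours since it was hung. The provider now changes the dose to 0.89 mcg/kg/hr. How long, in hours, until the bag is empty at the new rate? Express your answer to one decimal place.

4.7 hours

Initial rate:
Dose = 0.95 mcg/kg/hr × 105.2 kg = 99.94 mcg/hr
Concentration = 581 mcg ÷ 131 mL = 4.435115 mcg/mL
Rate = 99.94 mcg/hr ÷ 4.435115 mcg/mL = 22.5338 mL/hr
Volume infused so far = 22.5338 mL/hr × 1.4 hr = 31.54733 mL
Volume remaining = 131 − 31.54733 = 99.45267 mL
New rate:
Dose = 0.89 mcg/kg/hr × 105.2 kg = 93.628 mcg/hr
Rate = 93.628 mcg/hr ÷ 4.435115 mcg/mL = 21.11062 mL/hr
Time remaining = 99.45267 mL ÷ 21.11062 mL/hr = 4.711027 hr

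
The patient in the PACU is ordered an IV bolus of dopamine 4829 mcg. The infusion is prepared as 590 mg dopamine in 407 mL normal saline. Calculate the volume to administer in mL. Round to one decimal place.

3.3 mL

Concentration = 590 mg ÷ 407 mL = 1.449631 mg/mL = 1449.631 mcg/mL
Volume = 4829 mcg ÷ 1449.631 mcg/mL = 3.331192 mL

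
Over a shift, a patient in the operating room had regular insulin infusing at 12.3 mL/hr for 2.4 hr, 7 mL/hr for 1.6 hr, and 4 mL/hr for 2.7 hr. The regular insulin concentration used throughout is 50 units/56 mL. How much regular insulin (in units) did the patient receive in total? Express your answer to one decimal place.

46.0 units

Concentration = 50 units ÷ 56 mL = 0.8928571 units/mL
Stage 1: 12.3 mL/hr × 2.4 hr = 29.52 mL → 29.52 mL × 0.8928571 units/mL = 26.35714 units
Stage 2: 7 mL/hr × 1.6 hr = 11.2 mL → 11.2 mL × 0.8928571 units/mL = 10 units
Stage 3: 4 mL/hr × 2.7 hr = 10.8 mL → 10.8 mL × 0.8928571 units/mL = 9.642857 units
Total = 26.35714 + 10 + 9.642857 = 46 units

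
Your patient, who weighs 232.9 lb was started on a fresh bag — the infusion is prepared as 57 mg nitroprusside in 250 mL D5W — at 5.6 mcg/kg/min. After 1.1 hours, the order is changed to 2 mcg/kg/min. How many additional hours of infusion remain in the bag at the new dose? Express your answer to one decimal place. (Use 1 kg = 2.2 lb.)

Initial rate:
Weight = 232.9 lb ÷ 2.2 lb/kg = 105.8636 kg
Dose = 5.6 mcg/kg/min × 105.8636 kg = 592.8364 mcg/min
592.8364 mcg/min × 60 min/hr = 35570.18 mcg/hr
Concentration = 57 mg ÷ 250 mL = 0.228 mg/mL = 228 mcg/mL
Rate = 35570.18 mcg/hr ÷ 228 mcg/mL = 156.0096 mL/hr
Volume infused so far = 156.0096 mL/hr × 1.1 hr = 171.6105 mL
Volume remaining = 250 − 171.6105 = 78.38947 mL
New rate:
Dose = 2 mcg/kg/min × 105.8636 kg = 211.7273 mcg/min
211.7273 mcg/min × 60 min/hr = 12703.64 mcg/hr
Rate = 12703.64 mcg/hr ÷ 228 mcg/mL = 55.7177 mL/hr
Time remaining = 78.38947 mL ÷ 55.7177 mL/hr = 1.406904 hr

1.4 hours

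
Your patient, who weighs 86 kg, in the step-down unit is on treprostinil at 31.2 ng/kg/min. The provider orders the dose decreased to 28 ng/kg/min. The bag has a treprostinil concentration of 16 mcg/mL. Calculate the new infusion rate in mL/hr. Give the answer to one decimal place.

Dose = 28 ng/kg/min × 86 kg = 2408 ng/min
2408 ng/min × 60 min/hr = 144480 ng/hr
Concentration = 16 mcg/mL = 16000 ng/mL
Rate = 144480 ng/hr ÷ 16000 ng/mL = 9.03 mL/hr

9.0 mL/hr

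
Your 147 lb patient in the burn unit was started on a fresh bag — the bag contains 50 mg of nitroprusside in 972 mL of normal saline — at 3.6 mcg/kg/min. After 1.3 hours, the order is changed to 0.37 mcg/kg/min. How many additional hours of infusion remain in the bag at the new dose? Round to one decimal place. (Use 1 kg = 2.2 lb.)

Initial rate:
Weight = 147 lb ÷ 2.2 lb/kg = 66.81818 kg
Dose = 3.6 mcg/kg/min × 66.81818 kg = 240.5455 mcg/min
240.5455 mcg/min × 60 min/hr = 14432.73 mcg/hr
Concentration = 50 mg ÷ 972 mL = 0.05144033 mg/mL = 51.44033 mcg/mL
Rate = 14432.73 mcg/hr ÷ 51.44033 mcg/mL = 280.5722 mL/hr
Volume infused so far = 280.5722 mL/hr × 1.3 hr = 364.7439 mL
Volume remaining = 972 − 364.7439 = 607.2561 mL
New rate:
Dose = 0.37 mcg/kg/min × 66.81818 kg = 24.72273 mcg/min
24.72273 mcg/min × 60 min/hr = 1483.364 mcg/hr
Rate = 1483.364 mcg/hr ÷ 51.44033 mcg/mL = 28.83659 mL/hr
Time remaining = 607.2561 mL ÷ 28.83659 mL/hr = 21.05853 hr

21.1 hours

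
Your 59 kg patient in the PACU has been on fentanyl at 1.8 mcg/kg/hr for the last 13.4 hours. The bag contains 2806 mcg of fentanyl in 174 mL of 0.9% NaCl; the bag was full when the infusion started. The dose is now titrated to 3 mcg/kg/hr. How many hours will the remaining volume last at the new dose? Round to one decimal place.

7.8 hours

Initial rate:
Dose = 1.8 mcg/kg/hr × 59 kg = 106.2 mcg/hr
Concentration = 2806 mcg ÷ 174 mL = 16.12644 mcg/mL
Rate = 106.2 mcg/hr ÷ 16.12644 mcg/mL = 6.58546 mL/hr
Volume infused so far = 6.58546 mL/hr × 13.4 hr = 88.24516 mL
Volume remaining = 174 − 88.24516 = 85.75484 mL
New rate:
Dose = 3 mcg/kg/hr × 59 kg = 177 mcg/hr
Rate = 177 mcg/hr ÷ 16.12644 mcg/mL = 10.97577 mL/hr
Time remaining = 85.75484 mL ÷ 10.97577 mL/hr = 7.813107 hr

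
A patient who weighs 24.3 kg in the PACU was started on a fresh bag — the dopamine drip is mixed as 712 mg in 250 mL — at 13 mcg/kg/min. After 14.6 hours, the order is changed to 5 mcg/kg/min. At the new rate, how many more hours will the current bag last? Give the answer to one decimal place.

Initial rate:
Dose = 13 mcg/kg/min × 24.3 kg = 315.9 mcg/min
315.9 mcg/min × 60 min/hr = 18954 mcg/hr
Concentration = 712 mg ÷ 250 mL = 2.848 mg/mL = 2848 mcg/mL
Rate = 18954 mcg/hr ÷ 2848 mcg/mL = 6.655197 mL/hr
Volume infused so far = 6.655197 mL/hr × 14.6 hr = 97.16587 mL
Volume remaining = 250 − 97.16587 = 152.8341 mL
New rate:
Dose = 5 mcg/kg/min × 24.3 kg = 121.5 mcg/min
121.5 mcg/min × 60 min/hr = 7290 mcg/hr
Rate = 7290 mcg/hr ÷ 2848 mcg/mL = 2.559691 mL/hr
Time remaining = 152.8341 mL ÷ 2.559691 mL/hr = 59.70804 hr

59.7 hours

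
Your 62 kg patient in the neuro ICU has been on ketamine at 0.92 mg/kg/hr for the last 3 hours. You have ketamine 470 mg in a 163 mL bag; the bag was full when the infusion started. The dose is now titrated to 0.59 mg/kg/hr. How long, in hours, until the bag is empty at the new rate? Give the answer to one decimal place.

Initial rate:
Dose = 0.92 mg/kg/hr × 62 kg = 57.04 mg/hr
Concentration = 470 mg ÷ 163 mL = 2.883436 mg/mL
Rate = 57.04 mg/hr ÷ 2.883436 mg/mL = 19.78196 mL/hr
Volume infused so far = 19.78196 mL/hr × 3 hr = 59.34587 mL
Volume remaining = 163 − 59.34587 = 103.6541 mL
New rate:
Dose = 0.59 mg/kg/hr × 62 kg = 36.58 mg/hr
Rate = 36.58 mg/hr ÷ 2.883436 mg/mL = 12.68626 mL/hr
Time remaining = 103.6541 mL ÷ 12.68626 mL/hr = 8.170585 hr

8.2 hours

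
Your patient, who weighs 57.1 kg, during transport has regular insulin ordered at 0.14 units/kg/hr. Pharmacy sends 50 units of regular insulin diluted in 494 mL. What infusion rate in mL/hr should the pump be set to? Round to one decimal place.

Dose = 0.14 units/kg/hr × 57.1 kg = 7.994 units/hr
Concentration = 50 units ÷ 494 mL = 0.1012146 units/mL
Rate = 7.994 units/hr ÷ 0.1012146 units/mL = 78.98072 mL/hr

79.0 mL/hr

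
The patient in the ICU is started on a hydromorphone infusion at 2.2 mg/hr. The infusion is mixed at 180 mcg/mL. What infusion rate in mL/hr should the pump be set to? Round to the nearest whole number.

Concentration = 180 mcg/mL = 0.18 mg/mL
Rate = 2.2 mg/hr ÷ 0.18 mg/mL = 12.22222 mL/hr

12 mL/hr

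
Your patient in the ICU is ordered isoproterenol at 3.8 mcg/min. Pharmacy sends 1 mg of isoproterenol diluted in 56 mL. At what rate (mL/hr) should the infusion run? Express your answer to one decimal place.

12.8 mL/hr

3.8 mcg/min × 60 min/hr = 228 mcg/hr
Concentration = 1 mg ÷ 56 mL = 0.01785714 mg/mL = 17.85714 mcg/mL
Rate = 228 mcg/hr ÷ 17.85714 mcg/mL = 12.768 mL/hr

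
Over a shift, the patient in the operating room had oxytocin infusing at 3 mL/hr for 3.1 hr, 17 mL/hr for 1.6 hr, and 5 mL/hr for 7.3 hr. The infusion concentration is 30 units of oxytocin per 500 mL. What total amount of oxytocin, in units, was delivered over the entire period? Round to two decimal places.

Concentration = 30 units ÷ 500 mL = 0.06 units/mL
Stage 1: 3 mL/hr × 3.1 hr = 9.3 mL → 9.3 mL × 0.06 units/mL = 0.558 units
Stage 2: 17 mL/hr × 1.6 hr = 27.2 mL → 27.2 mL × 0.06 units/mL = 1.632 units
Stage 3: 5 mL/hr × 7.3 hr = 36.5 mL → 36.5 mL × 0.06 units/mL = 2.19 units
Total = 0.558 + 1.632 + 2.19 = 4.38 units

4.38 units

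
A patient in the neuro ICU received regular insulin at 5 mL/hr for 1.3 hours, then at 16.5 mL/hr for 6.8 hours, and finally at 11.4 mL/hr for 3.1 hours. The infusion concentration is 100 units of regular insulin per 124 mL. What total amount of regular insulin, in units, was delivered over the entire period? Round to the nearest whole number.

124 units

Concentration = 100 units ÷ 124 mL = 0.8064516 units/mL
Stage 1: 5 mL/hr × 1.3 hr = 6.5 mL → 6.5 mL × 0.8064516 units/mL = 5.241935 units
Stage 2: 16.5 mL/hr × 6.8 hr = 112.2 mL → 112.2 mL × 0.8064516 units/mL = 90.48387 units
Stage 3: 11.4 mL/hr × 3.1 hr = 35.34 mL → 35.34 mL × 0.8064516 units/mL = 28.5 units
Total = 5.241935 + 90.48387 + 28.5 = 124.2258 units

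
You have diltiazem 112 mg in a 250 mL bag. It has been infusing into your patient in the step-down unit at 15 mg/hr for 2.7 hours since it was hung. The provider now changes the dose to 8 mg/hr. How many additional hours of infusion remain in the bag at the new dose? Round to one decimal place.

8.9 hours

Initial rate:
Concentration = 112 mg ÷ 250 mL = 0.448 mg/mL
Rate = 15 mg/hr ÷ 0.448 mg/mL = 33.48214 mL/hr
Volume infused so far = 33.48214 mL/hr × 2.7 hr = 90.40179 mL
Volume remaining = 250 − 90.40179 = 159.5982 mL
New rate:
Rate = 8 mg/hr ÷ 0.448 mg/mL = 17.85714 mL/hr
Time remaining = 159.5982 mL ÷ 17.85714 mL/hr = 8.9375 hr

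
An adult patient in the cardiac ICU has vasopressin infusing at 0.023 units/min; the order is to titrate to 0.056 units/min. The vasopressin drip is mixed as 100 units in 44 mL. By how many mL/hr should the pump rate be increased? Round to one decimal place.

At the current dose:
0.023 units/min × 60 min/hr = 1.38 units/hr
Concentration = 100 units ÷ 44 mL = 2.272727 units/mL
Rate = 1.38 units/hr ÷ 2.272727 units/mL = 0.6072 mL/hr
At the new dose:
0.056 units/min × 60 min/hr = 3.36 units/hr
Rate = 3.36 units/hr ÷ 2.272727 units/mL = 1.4784 mL/hr
Change = 1.4784 − 0.6072 = 0.8712 mL/hr → 0.8712 mL/hr increase

0.9 mL/hr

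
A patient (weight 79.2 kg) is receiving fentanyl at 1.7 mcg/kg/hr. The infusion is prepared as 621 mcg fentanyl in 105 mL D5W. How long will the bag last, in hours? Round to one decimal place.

4.6 hours

Dose = 1.7 mcg/kg/hr × 79.2 kg = 134.64 mcg/hr
Concentration = 621 mcg ÷ 105 mL = 5.914286 mcg/mL
Rate = 134.64 mcg/hr ÷ 5.914286 mcg/mL = 22.76522 mL/hr
Duration = 105 mL ÷ 22.76522 mL/hr = 4.612299 hr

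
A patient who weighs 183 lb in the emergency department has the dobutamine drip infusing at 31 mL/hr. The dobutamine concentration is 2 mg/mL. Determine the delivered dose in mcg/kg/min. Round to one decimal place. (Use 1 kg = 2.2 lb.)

12.4 mcg/kg/min

Weight = 183 lb ÷ 2.2 lb/kg = 83.18182 kg
Concentration = 2 mg/mL = 2000 mcg/mL
Drug rate = 31 mL/hr × 2000 mcg/mL = 62000 mcg/hr
62000 mcg/hr ÷ 60 min/hr = 1033.333 mcg/min
1033.333 mcg/min ÷ 83.18182 kg = 12.42259 mcg/kg/min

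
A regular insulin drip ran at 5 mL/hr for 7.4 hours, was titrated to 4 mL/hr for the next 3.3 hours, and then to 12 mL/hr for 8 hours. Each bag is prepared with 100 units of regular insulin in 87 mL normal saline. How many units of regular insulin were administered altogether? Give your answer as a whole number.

168 units

Concentration = 100 units ÷ 87 mL = 1.149425 units/mL
Stage 1: 5 mL/hr × 7.4 hr = 37 mL → 37 mL × 1.149425 units/mL = 42.52874 units
Stage 2: 4 mL/hr × 3.3 hr = 13.2 mL → 13.2 mL × 1.149425 units/mL = 15.17241 units
Stage 3: 12 mL/hr × 8 hr = 96 mL → 96 mL × 1.149425 units/mL = 110.3448 units
Total = 42.52874 + 15.17241 + 110.3448 = 168.046 units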